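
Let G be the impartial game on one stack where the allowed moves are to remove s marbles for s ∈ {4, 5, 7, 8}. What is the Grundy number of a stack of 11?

2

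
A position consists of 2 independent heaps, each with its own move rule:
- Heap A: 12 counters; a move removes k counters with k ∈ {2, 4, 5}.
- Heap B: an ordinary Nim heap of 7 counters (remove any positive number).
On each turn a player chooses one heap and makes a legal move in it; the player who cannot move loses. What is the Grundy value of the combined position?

5

Grundy values for heap A (subtraction set {2, 4, 5}):
k:     0  1  2  3  4  5  6  7  8  9 10 11 12
g(k):  0  0  1  1  2  2  3  0  0  1  1  2  2
So g(12) = 2.
Heap B is a plain Nim heap of size 7, so its Grundy value is 7.
By the Sprague-Grundy theorem, the Grundy value of a sum of independent games is the XOR of the component values.
Combined value = 2 ⊕ 7 = 5.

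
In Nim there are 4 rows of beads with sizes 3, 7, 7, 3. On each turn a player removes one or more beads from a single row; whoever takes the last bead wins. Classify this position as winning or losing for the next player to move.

Compute the nim-sum pairwise:
3 XOR 7 = 4
4 XOR 7 = 3
3 XOR 3 = 0
The nim-sum is 0, so this is a P-position: the player to move is in a losing position under optimal play.

Losing position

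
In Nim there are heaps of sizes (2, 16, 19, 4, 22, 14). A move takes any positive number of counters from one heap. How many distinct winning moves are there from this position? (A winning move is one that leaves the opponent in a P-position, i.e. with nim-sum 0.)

3

Nim-sum: 2 ^ 16 ^ 19 ^ 4 ^ 22 ^ 14 = 29.
The overall nim-sum is X = 29. A heap of size p has a winning move iff p XOR X < p (reduce it to p XOR X).
  2: 2 XOR 29 = 31 ≥ 2 — no move.
  16: 16 XOR 29 = 13 < 16 — winning move (to 13).
  19: 19 XOR 29 = 14 < 19 — winning move (to 14).
  4: 4 XOR 29 = 25 ≥ 4 — no move.
  22: 22 XOR 29 = 11 < 22 — winning move (to 11).
  14: 14 XOR 29 = 19 ≥ 14 — no move.
That gives 3 winning moves.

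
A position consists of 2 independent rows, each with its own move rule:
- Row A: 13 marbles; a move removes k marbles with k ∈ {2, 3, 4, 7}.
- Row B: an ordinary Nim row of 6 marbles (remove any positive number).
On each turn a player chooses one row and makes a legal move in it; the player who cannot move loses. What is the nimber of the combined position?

Build the Grundy sequence for row A with g(k) = mex{g(k−s) : s ∈ {2, 3, 4, 7}, s ≤ k}:
g(0) = mex{} = 0
g(1) = mex{} = 0
g(2) = mex{0} = 1
g(3) = mex{0} = 1
g(4) = mex{0,1} = 2
g(5) = mex{0,1} = 2
g(6) = mex{1,2} = 0
g(7) = mex{0,1,2} = 3
g(8) = mex{0,2} = 1
g(9) = mex{0,1,2,3} = 4
g(10) = mex{0,1,3} = 2
g(11) = mex{1,2,3,4} = 0
g(12) = mex{1,2,4} = 0
g(13) = mex{0,2,4} = 1
So g(13) = 1.
Row B is a plain Nim row of size 6, so its Grundy value is 6.
By the Sprague-Grundy theorem, the Grundy value of a sum of independent games is the XOR of the component values.
Combined value = 1 ⊕ 6 = 7.

7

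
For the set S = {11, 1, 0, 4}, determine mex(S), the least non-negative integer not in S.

The values 0, 1 are all present; 2 is the first non-negative integer missing from the set.

2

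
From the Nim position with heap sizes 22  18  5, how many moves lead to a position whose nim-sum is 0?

Write each in binary and XOR column by column:
  10110  (22)
  10010  (18)
  00101  (5)
  -----
  00001  (1)
The overall nim-sum is X = 1. A heap of size p has a winning move iff p XOR X < p (reduce it to p XOR X).
  22: 22 XOR 1 = 23 ≥ 22 — no move.
  18: 18 XOR 1 = 19 ≥ 18 — no move.
  5: 5 XOR 1 = 4 < 5 — winning move (to 4).
That gives 1 winning move.

1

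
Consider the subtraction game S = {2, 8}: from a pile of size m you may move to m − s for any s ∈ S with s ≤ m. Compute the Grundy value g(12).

1

Compute g(0), g(1), … for moves {2, 8}:
k:     0  1  2  3  4  5  6  7  8  9 10 11 12
g(k):  0  0  1  1  0  0  1  1  2  2  0  0  1
So g(12) = 1.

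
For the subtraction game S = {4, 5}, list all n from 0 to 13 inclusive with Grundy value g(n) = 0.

0, 1, 2, 3, 9, 10, 11, 12

Compute g(0), g(1), … for moves {4, 5}:
k:     0  1  2  3  4  5  6  7  8  9 10 11 12 13
g(k):  0  0  0  0  1  1  1  1  2  0  0  0  0  1
The P-positions (g = 0) in 0..13 are 0, 1, 2, 3, 9, 10, 11, 12.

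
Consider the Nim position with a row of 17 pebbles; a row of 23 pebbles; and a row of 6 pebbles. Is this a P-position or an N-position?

Write each in binary and XOR column by column:
  10001  (17)
  10111  (23)
  00110  (6)
  -----
  00000  (0)
The nim-sum is 0, so this is a P-position: the player to move is in a losing position under optimal play.

P-position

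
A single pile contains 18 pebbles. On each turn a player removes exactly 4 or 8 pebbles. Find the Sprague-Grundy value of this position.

1

Compute g(0), g(1), … for moves {4, 8}:
k:     0  1  2  3  4  5  6  7  8  9 10 11 12 13 14 15 16 17 18
g(k):  0  0  0  0  1  1  1  1  2  2  2  2  0  0  0  0  1  1  1
So g(18) = 1.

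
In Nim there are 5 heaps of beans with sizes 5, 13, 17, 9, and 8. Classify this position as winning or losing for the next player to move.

Nim-sum: 5 XOR 13 XOR 17 XOR 9 XOR 8 = 24.
The nim-sum is 24 ≠ 0, so this is an N-position: the player to move can win.

Winning position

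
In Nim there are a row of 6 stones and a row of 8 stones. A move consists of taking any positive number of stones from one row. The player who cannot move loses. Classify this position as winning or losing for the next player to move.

Compute the nim-sum pairwise:
6 ^ 8 = 14
The nim-sum is 14 ≠ 0, so this is an N-position: the player to move can win.

Winning position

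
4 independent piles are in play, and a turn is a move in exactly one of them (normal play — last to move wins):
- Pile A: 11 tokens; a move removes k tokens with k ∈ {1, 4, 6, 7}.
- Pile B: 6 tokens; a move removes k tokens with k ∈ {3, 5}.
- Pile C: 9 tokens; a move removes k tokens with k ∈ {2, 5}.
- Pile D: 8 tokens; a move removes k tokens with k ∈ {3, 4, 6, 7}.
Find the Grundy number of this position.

0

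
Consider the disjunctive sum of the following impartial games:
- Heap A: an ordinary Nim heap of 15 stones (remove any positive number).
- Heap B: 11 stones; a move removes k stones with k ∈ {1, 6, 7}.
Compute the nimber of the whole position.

12

Heap A is a plain Nim heap of size 15, so its Grundy value is 15.
Grundy values for heap B (subtraction set {1, 6, 7}):
k:     0  1  2  3  4  5  6  7  8  9 10 11
g(k):  0  1  0  1  0  1  2  3  2  3  2  3
So g(11) = 3.
By the Sprague-Grundy theorem, the Grundy value of a sum of independent games is the XOR of the component values.
Combined value = 15 ⊕ 3 = 12.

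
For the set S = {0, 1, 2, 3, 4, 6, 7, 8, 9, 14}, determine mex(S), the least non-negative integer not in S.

The values 0, 1, 2, 3, 4 are all present; 5 is the first non-negative integer missing from the set.

5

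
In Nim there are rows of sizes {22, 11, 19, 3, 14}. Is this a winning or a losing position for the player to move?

Nim-sum: 22 XOR 11 XOR 19 XOR 3 XOR 14 = 3.
The nim-sum is 3 ≠ 0, so this is an N-position: the player to move can win.

Winning position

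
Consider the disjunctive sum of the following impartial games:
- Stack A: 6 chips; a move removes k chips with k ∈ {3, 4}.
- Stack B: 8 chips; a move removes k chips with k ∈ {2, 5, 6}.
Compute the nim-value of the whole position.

2

Build the Grundy sequence for stack A with g(k) = mex{g(k−s) : s ∈ {3, 4}, s ≤ k}:
g(0) = mex{} = 0
g(1) = mex{} = 0
g(2) = mex{} = 0
g(3) = mex{0} = 1
g(4) = mex{0} = 1
g(5) = mex{0} = 1
g(6) = mex{0,1} = 2
So g(6) = 2.
Grundy values for stack B (subtraction set {2, 5, 6}):
g(0) = mex{} = 0
g(1) = mex{} = 0
g(2) = mex{0} = 1
g(3) = mex{0} = 1
g(4) = mex{1} = 0
g(5) = mex{0,1} = 2
g(6) = mex{0} = 1
g(7) = mex{0,1,2} = 3
g(8) = mex{1} = 0
So g(8) = 0.
By the Sprague-Grundy theorem, the Grundy value of a sum of independent games is the XOR of the component values.
Combined value = 2 ⊕ 0 = 2.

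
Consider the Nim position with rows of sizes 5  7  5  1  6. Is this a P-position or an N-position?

P-position

Nim-sum: 5 ^ 7 ^ 5 ^ 1 ^ 6 = 0.
The nim-sum is 0, so this is a P-position: the player to move is in a losing position under optimal play.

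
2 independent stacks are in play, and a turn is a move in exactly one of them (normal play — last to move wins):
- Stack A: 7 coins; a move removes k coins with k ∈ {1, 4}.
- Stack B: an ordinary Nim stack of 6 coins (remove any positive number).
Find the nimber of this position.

6

Grundy values for stack A (subtraction set {1, 4}):
g(0) = mex{} = 0
g(1) = mex{0} = 1
g(2) = mex{1} = 0
g(3) = mex{0} = 1
g(4) = mex{0,1} = 2
g(5) = mex{1,2} = 0
g(6) = mex{0} = 1
g(7) = mex{1} = 0
So g(7) = 0.
Stack B is a plain Nim stack of size 6, so its Grundy value is 6.
By the Sprague-Grundy theorem, the Grundy value of a sum of independent games is the XOR of the component values.
Combined value = 0 ⊕ 6 = 6.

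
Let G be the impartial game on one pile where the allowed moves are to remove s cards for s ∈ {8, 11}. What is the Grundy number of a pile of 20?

0

Compute g(0), g(1), … for moves {8, 11}:
k:     0  1  2  3  4  5  6  7  8  9 10 11 12 13 14 15 16 17 18 19 20
g(k):  0  0  0  0  0  0  0  0  1  1  1  1  1  1  1  1  2  2  2  0  0
So g(20) = 0.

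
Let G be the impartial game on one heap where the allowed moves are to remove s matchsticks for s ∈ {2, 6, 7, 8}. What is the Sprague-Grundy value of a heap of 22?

2

Grundy values for subtraction set {2, 6, 7, 8}:
k:     0  1  2  3  4  5  6  7  8  9 10 11 12 13 14 15 16 17 18 19 20 21 22
g(k):  0  0  1  1  0  0  1  1  2  2  3  3  2  2  0  0  1  1  0  0  1  1  2
So g(22) = 2.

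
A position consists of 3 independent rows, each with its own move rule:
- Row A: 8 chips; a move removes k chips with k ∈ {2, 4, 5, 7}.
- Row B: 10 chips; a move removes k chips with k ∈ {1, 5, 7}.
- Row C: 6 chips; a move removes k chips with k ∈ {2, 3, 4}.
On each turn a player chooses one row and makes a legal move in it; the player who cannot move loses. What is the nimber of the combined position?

4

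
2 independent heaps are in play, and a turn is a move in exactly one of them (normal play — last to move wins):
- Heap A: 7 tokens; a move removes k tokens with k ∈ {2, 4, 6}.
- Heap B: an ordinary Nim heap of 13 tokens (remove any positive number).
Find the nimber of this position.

Build the Grundy sequence for heap A with g(k) = mex{g(k−s) : s ∈ {2, 4, 6}, s ≤ k}:
k:     0  1  2  3  4  5  6  7
g(k):  0  0  1  1  2  2  3  3
So g(7) = 3.
Heap B is a plain Nim heap of size 13, so its Grundy value is 13.
The value of a disjunctive sum is the nim-sum of the parts.
Combined value = 3 XOR 13 = 14.

14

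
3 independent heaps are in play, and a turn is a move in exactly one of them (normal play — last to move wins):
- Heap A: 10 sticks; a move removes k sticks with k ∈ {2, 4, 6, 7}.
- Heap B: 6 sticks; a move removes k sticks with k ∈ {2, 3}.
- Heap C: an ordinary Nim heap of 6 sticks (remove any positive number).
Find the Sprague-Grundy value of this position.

6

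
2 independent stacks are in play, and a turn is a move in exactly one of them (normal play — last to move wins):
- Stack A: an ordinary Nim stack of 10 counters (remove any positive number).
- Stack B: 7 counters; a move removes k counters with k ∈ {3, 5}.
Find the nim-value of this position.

Stack A is a plain Nim stack of size 10, so its Grundy value is 10.
For stack B, compute g(0), g(1), … with moves {3, 5}:
g(0) = mex{} = 0
g(1) = mex{} = 0
g(2) = mex{} = 0
g(3) = mex{0} = 1
g(4) = mex{0} = 1
g(5) = mex{0} = 1
g(6) = mex{0,1} = 2
g(7) = mex{0,1} = 2
So g(7) = 2.
The value of a disjunctive sum is the nim-sum of the parts.
Combined value = 10 XOR 2 = 8.

8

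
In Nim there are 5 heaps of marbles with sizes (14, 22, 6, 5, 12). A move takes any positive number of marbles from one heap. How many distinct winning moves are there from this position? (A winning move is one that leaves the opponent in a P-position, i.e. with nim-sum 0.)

Compute the nim-sum pairwise:
14 ⊕ 22 = 24
24 ⊕ 6 = 30
30 ⊕ 5 = 27
27 ⊕ 12 = 23
The overall nim-sum is X = 23. A heap of size p has a winning move iff p XOR X < p (reduce it to p XOR X).
  14: 14 XOR 23 = 25 ≥ 14 — no move.
  22: 22 XOR 23 = 1 < 22 — winning move (to 1).
  6: 6 XOR 23 = 17 ≥ 6 — no move.
  5: 5 XOR 23 = 18 ≥ 5 — no move.
  12: 12 XOR 23 = 27 ≥ 12 — no move.
That gives 1 winning move.

1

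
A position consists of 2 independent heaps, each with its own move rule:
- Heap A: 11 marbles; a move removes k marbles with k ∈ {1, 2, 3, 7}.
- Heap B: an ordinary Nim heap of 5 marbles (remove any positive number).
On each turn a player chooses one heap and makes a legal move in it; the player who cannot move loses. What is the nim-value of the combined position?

6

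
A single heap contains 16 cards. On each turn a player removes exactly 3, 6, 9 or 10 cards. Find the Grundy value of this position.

Compute g(0), g(1), … for moves {3, 6, 9, 10}:
k:     0  1  2  3  4  5  6  7  8  9 10 11 12 13 14 15 16
g(k):  0  0  0  1  1  1  2  2  2  3  3  3  4  0  0  0  1
So g(16) = 1.

1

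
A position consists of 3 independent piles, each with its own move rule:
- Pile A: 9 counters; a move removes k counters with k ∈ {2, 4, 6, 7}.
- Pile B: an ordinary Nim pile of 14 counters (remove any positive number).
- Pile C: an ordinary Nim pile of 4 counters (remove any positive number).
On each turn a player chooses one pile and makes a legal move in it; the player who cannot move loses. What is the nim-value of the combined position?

Build the Grundy sequence for pile A with g(k) = mex{g(k−s) : s ∈ {2, 4, 6, 7}, s ≤ k}:
k:     0  1  2  3  4  5  6  7  8  9
g(k):  0  0  1  1  2  2  3  3  4  0
So g(9) = 0.
Pile B is a plain Nim pile of size 14, so its Grundy value is 14.
Pile C is a plain Nim pile of size 4, so its Grundy value is 4.
The value of a disjunctive sum is the nim-sum of the parts.
Combined value = 0 XOR 14 XOR 4 = 10.

10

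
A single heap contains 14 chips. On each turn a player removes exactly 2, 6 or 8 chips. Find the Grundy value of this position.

Compute g(0), g(1), … for moves {2, 6, 8}:
g(0) = mex{} = 0
g(1) = mex{} = 0
g(2) = mex{0} = 1
g(3) = mex{0} = 1
g(4) = mex{1} = 0
g(5) = mex{1} = 0
g(6) = mex{0} = 1
g(7) = mex{0} = 1
g(8) = mex{0,1} = 2
g(9) = mex{0,1} = 2
g(10) = mex{0,1,2} = 3
g(11) = mex{0,1,2} = 3
g(12) = mex{0,1,3} = 2
g(13) = mex{0,1,3} = 2
g(14) = mex{1,2} = 0
So g(14) = 0.

0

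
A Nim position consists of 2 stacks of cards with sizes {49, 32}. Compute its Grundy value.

17

Compute the nim-sum pairwise:
49 ⊕ 32 = 17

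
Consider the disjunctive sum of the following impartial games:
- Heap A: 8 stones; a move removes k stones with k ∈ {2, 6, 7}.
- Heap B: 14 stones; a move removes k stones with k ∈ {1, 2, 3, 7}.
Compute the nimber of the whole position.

0

For heap A, compute g(0), g(1), … with moves {2, 6, 7}:
k:     0  1  2  3  4  5  6  7  8
g(k):  0  0  1  1  0  0  1  1  2
So g(8) = 2.
For heap B, compute g(0), g(1), … with moves {1, 2, 3, 7}:
g(0) = mex{} = 0
g(1) = mex{0} = 1
g(2) = mex{0,1} = 2
g(3) = mex{0,1,2} = 3
g(4) = mex{1,2,3} = 0
g(5) = mex{0,2,3} = 1
g(6) = mex{0,1,3} = 2
g(7) = mex{0,1,2} = 3
g(8) = mex{1,2,3} = 0
g(9) = mex{0,2,3} = 1
g(10) = mex{0,1,3} = 2
g(11) = mex{0,1,2} = 3
g(12) = mex{1,2,3} = 0
g(13) = mex{0,2,3} = 1
g(14) = mex{0,1,3} = 2
So g(14) = 2.
By the Sprague-Grundy theorem, the Grundy value of a sum of independent games is the XOR of the component values.
Combined value = 2 XOR 2 = 0.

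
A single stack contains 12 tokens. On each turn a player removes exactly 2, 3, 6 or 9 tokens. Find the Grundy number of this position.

0

Grundy values for subtraction set {2, 3, 6, 9}:
g(0) = mex{} = 0
g(1) = mex{} = 0
g(2) = mex{0} = 1
g(3) = mex{0} = 1
g(4) = mex{0,1} = 2
g(5) = mex{1} = 0
g(6) = mex{0,1,2} = 3
g(7) = mex{0,2} = 1
g(8) = mex{0,1,3} = 2
g(9) = mex{0,1,3} = 2
g(10) = mex{0,1,2} = 3
g(11) = mex{0,1,2} = 3
g(12) = mex{1,2,3} = 0
So g(12) = 0.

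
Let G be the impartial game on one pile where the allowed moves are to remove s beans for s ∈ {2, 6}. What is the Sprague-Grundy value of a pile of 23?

Compute g(0), g(1), … for moves {2, 6}:
k:     0  1  2  3  4  5  6  7  8  9 10 11 12 13 14 15 16 17 18 19 20 21 22 23
g(k):  0  0  1  1  0  0  1  1  0  0  1  1  0  0  1  1  0  0  1  1  0  0  1  1
So g(23) = 1.

1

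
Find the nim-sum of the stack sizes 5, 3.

6

Compute the nim-sum pairwise:
5 XOR 3 = 6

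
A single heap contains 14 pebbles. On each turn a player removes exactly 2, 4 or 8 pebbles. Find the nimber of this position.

Build the Grundy sequence with g(k) = mex{g(k−s) : s ∈ {2, 4, 8}, s ≤ k}:
g(0) = mex{} = 0
g(1) = mex{} = 0
g(2) = mex{0} = 1
g(3) = mex{0} = 1
g(4) = mex{0,1} = 2
g(5) = mex{0,1} = 2
g(6) = mex{1,2} = 0
g(7) = mex{1,2} = 0
g(8) = mex{0,2} = 1
g(9) = mex{0,2} = 1
g(10) = mex{0,1} = 2
g(11) = mex{0,1} = 2
g(12) = mex{1,2} = 0
g(13) = mex{1,2} = 0
g(14) = mex{0,2} = 1
So g(14) = 1.

1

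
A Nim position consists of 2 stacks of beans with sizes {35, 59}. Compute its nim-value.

24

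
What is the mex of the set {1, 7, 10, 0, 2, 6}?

3

The values 0, 1, 2 are all present; 3 is the first non-negative integer missing from the set.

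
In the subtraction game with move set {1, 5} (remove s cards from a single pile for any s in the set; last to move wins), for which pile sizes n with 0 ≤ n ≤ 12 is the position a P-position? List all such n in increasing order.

0, 2, 4, 6, 8, 10, 12

Build the Grundy sequence with g(k) = mex{g(k−s) : s ∈ {1, 5}, s ≤ k}:
k:     0  1  2  3  4  5  6  7  8  9 10 11 12
g(k):  0  1  0  1  0  1  0  1  0  1  0  1  0
The P-positions (g = 0) in 0..12 are 0, 2, 4, 6, 8, 10, 12.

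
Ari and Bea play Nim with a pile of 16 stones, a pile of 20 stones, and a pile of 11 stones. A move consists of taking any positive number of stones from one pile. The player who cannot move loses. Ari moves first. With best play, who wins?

Ari wins

Compute the nim-sum pairwise:
16 ⊕ 20 = 4
4 ⊕ 11 = 15
The nim-sum is 15 ≠ 0, so this is an N-position: the player to move can win; Ari has a winning move.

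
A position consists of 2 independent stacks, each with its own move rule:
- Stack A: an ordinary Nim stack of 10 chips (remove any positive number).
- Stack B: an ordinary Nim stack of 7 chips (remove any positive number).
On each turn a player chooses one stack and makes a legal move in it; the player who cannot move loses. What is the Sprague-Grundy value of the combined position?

13

Stack A is a plain Nim stack of size 10, so its Grundy value is 10.
Stack B is a plain Nim stack of size 7, so its Grundy value is 7.
The value of a disjunctive sum is the nim-sum of the parts.
Combined value = 10 ⊕ 7 = 13.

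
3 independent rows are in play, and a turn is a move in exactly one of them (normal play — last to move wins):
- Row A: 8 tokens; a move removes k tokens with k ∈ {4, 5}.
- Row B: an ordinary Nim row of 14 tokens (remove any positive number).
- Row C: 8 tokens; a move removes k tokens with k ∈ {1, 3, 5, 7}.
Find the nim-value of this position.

12

Build the Grundy sequence for row A with g(k) = mex{g(k−s) : s ∈ {4, 5}, s ≤ k}:
k:     0  1  2  3  4  5  6  7  8
g(k):  0  0  0  0  1  1  1  1  2
So g(8) = 2.
Row B is a plain Nim row of size 14, so its Grundy value is 14.
For row C, compute g(0), g(1), … with moves {1, 3, 5, 7}:
g(0) = mex{} = 0
g(1) = mex{0} = 1
g(2) = mex{1} = 0
g(3) = mex{0} = 1
g(4) = mex{1} = 0
g(5) = mex{0} = 1
g(6) = mex{1} = 0
g(7) = mex{0} = 1
g(8) = mex{1} = 0
So g(8) = 0.
By the Sprague-Grundy theorem, the Grundy value of a sum of independent games is the XOR of the component values.
Combined value = 2 XOR 14 XOR 0 = 12.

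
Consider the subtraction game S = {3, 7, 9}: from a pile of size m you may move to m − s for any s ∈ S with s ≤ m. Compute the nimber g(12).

0

Compute g(0), g(1), … for moves {3, 7, 9}:
g(0) = mex{} = 0
g(1) = mex{} = 0
g(2) = mex{} = 0
g(3) = mex{0} = 1
g(4) = mex{0} = 1
g(5) = mex{0} = 1
g(6) = mex{1} = 0
g(7) = mex{0,1} = 2
g(8) = mex{0,1} = 2
g(9) = mex{0} = 1
g(10) = mex{0,1,2} = 3
g(11) = mex{0,1,2} = 3
g(12) = mex{1} = 0
So g(12) = 0.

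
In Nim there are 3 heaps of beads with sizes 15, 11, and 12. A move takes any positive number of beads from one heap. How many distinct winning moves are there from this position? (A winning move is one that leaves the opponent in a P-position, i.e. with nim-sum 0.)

3

Write each in binary and XOR column by column:
  1111  (15)
  1011  (11)
  1100  (12)
  ----
  1000  (8)
The overall nim-sum is X = 8. A heap of size p has a winning move iff p XOR X < p (reduce it to p XOR X).
  15: 15 XOR 8 = 7 < 15 — winning move (to 7).
  11: 11 XOR 8 = 3 < 11 — winning move (to 3).
  12: 12 XOR 8 = 4 < 12 — winning move (to 4).
That gives 3 winning moves.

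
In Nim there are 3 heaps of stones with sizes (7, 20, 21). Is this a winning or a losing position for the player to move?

Winning position

Compute the nim-sum pairwise:
7 ^ 20 = 19
19 ^ 21 = 6
The nim-sum is 6 ≠ 0, so this is an N-position: the player to move can win.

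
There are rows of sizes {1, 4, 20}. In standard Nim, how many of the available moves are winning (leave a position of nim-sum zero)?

Write each in binary and XOR column by column:
  00001  (1)
  00100  (4)
  10100  (20)
  -----
  10001  (17)
The overall nim-sum is X = 17. A row of size p has a winning move iff p XOR X < p (reduce it to p XOR X).
  1: 1 XOR 17 = 16 ≥ 1 — no move.
  4: 4 XOR 17 = 21 ≥ 4 — no move.
  20: 20 XOR 17 = 5 < 20 — winning move (to 5).
That gives 1 winning move.

1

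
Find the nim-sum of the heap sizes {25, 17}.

Compute the nim-sum pairwise:
25 ⊕ 17 = 8

8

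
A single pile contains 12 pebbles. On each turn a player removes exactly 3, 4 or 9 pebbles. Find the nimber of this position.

2

Compute g(0), g(1), … for moves {3, 4, 9}:
k:     0  1  2  3  4  5  6  7  8  9 10 11 12
g(k):  0  0  0  1  1  1  2  0  0  3  1  1  2
So g(12) = 2.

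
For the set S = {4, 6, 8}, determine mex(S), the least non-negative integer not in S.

0 is not in the set, so the mex is 0.

0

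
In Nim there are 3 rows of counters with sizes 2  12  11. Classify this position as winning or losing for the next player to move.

Winning position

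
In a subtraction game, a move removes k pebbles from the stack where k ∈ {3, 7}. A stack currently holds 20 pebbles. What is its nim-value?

Build the Grundy sequence with g(k) = mex{g(k−s) : s ∈ {3, 7}, s ≤ k}:
k:     0  1  2  3  4  5  6  7  8  9 10 11 12 13 14 15 16 17 18 19 20
g(k):  0  0  0  1  1  1  0  2  2  1  0  0  0  1  1  1  0  2  2  1  0
So g(20) = 0.

0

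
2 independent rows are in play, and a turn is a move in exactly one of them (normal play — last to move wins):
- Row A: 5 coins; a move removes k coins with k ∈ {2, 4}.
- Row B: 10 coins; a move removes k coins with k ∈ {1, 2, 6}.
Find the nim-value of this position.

Build the Grundy sequence for row A with g(k) = mex{g(k−s) : s ∈ {2, 4}, s ≤ k}:
k:     0  1  2  3  4  5
g(k):  0  0  1  1  2  2
So g(5) = 2.
For row B, compute g(0), g(1), … with moves {1, 2, 6}:
k:     0  1  2  3  4  5  6  7  8  9 10
g(k):  0  1  2  0  1  2  3  0  1  2  0
So g(10) = 0.
By the Sprague-Grundy theorem, the Grundy value of a sum of independent games is the XOR of the component values.
Combined value = 2 XOR 0 = 2.

2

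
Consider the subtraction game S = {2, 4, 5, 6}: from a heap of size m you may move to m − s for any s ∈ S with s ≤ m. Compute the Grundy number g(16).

Grundy values for subtraction set {2, 4, 5, 6}:
k:     0  1  2  3  4  5  6  7  8  9 10 11 12 13 14 15 16
g(k):  0  0  1  1  2  2  3  3  0  0  1  1  2  2  3  3  0
So g(16) = 0.

0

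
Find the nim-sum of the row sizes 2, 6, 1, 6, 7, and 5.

1

Write each in binary and XOR column by column:
  010  (2)
  110  (6)
  001  (1)
  110  (6)
  111  (7)
  101  (5)
  ---
  001  (1)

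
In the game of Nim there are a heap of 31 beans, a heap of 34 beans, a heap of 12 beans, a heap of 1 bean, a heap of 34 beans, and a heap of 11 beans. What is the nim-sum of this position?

25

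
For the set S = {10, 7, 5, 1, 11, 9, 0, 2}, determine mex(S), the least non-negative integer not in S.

3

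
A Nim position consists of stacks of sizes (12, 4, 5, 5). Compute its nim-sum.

8

Write each in binary and XOR column by column:
  1100  (12)
  0100  (4)
  0101  (5)
  0101  (5)
  ----
  1000  (8)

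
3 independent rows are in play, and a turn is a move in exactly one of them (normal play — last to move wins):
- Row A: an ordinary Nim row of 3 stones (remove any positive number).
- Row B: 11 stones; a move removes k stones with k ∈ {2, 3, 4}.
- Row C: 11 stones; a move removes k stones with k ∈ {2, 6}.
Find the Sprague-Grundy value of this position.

Row A is a plain Nim row of size 3, so its Grundy value is 3.
Build the Grundy sequence for row B with g(k) = mex{g(k−s) : s ∈ {2, 3, 4}, s ≤ k}:
g(0) = mex{} = 0
g(1) = mex{} = 0
g(2) = mex{0} = 1
g(3) = mex{0} = 1
g(4) = mex{0,1} = 2
g(5) = mex{0,1} = 2
g(6) = mex{1,2} = 0
g(7) = mex{1,2} = 0
g(8) = mex{0,2} = 1
g(9) = mex{0,2} = 1
g(10) = mex{0,1} = 2
g(11) = mex{0,1} = 2
So g(11) = 2.
Grundy values for row C (subtraction set {2, 6}):
k:     0  1  2  3  4  5  6  7  8  9 10 11
g(k):  0  0  1  1  0  0  1  1  0  0  1  1
So g(11) = 1.
The value of a disjunctive sum is the nim-sum of the parts.
Combined value = 3 ⊕ 2 ⊕ 1 = 0.

0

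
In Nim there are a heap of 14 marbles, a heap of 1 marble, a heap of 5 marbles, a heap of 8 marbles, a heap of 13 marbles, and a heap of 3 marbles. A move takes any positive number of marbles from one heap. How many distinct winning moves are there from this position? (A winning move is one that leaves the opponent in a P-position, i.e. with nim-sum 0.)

3

Compute the nim-sum pairwise:
14 ⊕ 1 = 15
15 ⊕ 5 = 10
10 ⊕ 8 = 2
2 ⊕ 13 = 15
15 ⊕ 3 = 12
The overall nim-sum is X = 12. A heap of size p has a winning move iff p XOR X < p (reduce it to p XOR X).
  14: 14 XOR 12 = 2 < 14 — winning move (to 2).
  1: 1 XOR 12 = 13 ≥ 1 — no move.
  5: 5 XOR 12 = 9 ≥ 5 — no move.
  8: 8 XOR 12 = 4 < 8 — winning move (to 4).
  13: 13 XOR 12 = 1 < 13 — winning move (to 1).
  3: 3 XOR 12 = 15 ≥ 3 — no move.
That gives 3 winning moves.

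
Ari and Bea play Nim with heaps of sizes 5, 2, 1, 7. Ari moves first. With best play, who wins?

Ari wins

Compute the nim-sum pairwise:
5 ⊕ 2 = 7
7 ⊕ 1 = 6
6 ⊕ 7 = 1
The nim-sum is 1 ≠ 0, so this is an N-position: the player to move can win; Ari has a winning move.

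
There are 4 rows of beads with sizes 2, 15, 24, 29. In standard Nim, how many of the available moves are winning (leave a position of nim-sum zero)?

3

Write each in binary and XOR column by column:
  00010  (2)
  01111  (15)
  11000  (24)
  11101  (29)
  -----
  01000  (8)
The overall nim-sum is X = 8. A row of size p has a winning move iff p XOR X < p (reduce it to p XOR X).
  2: 2 XOR 8 = 10 ≥ 2 — no move.
  15: 15 XOR 8 = 7 < 15 — winning move (to 7).
  24: 24 XOR 8 = 16 < 24 — winning move (to 16).
  29: 29 XOR 8 = 21 < 29 — winning move (to 21).
That gives 3 winning moves.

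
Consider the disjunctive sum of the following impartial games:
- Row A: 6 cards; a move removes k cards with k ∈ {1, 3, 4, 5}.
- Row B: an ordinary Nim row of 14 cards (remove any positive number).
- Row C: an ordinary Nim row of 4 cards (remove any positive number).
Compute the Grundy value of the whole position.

Build the Grundy sequence for row A with g(k) = mex{g(k−s) : s ∈ {1, 3, 4, 5}, s ≤ k}:
g(0) = mex{} = 0
g(1) = mex{0} = 1
g(2) = mex{1} = 0
g(3) = mex{0} = 1
g(4) = mex{0,1} = 2
g(5) = mex{0,1,2} = 3
g(6) = mex{0,1,3} = 2
So g(6) = 2.
Row B is a plain Nim row of size 14, so its Grundy value is 14.
Row C is a plain Nim row of size 4, so its Grundy value is 4.
By the Sprague-Grundy theorem, the Grundy value of a sum of independent games is the XOR of the component values.
Combined value = 2 ⊕ 14 ⊕ 4 = 8.

8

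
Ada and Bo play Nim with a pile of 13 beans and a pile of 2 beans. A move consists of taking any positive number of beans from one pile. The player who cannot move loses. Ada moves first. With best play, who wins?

Ada wins

Nim-sum: 13 ⊕ 2 = 15.
The nim-sum is 15 ≠ 0, so this is an N-position: the player to move can win; Ada has a winning move.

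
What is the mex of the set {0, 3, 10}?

0 is in the set but 1 is not, so the mex is 1.

1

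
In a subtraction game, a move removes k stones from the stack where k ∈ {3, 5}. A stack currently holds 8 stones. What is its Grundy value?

0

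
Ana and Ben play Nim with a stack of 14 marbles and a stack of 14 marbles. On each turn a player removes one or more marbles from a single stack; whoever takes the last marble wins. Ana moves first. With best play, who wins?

Ben wins

Compute the nim-sum pairwise:
14 ⊕ 14 = 0
The nim-sum is 0, so this is a P-position: the player to move is in a losing position under optimal play; Ana is about to move from it and so loses — Ben wins.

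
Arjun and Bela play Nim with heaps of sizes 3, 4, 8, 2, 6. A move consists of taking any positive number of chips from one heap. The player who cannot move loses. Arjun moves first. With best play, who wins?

Arjun wins

Bitwise XOR of the heap sizes:
  0011  (3)
  0100  (4)
  1000  (8)
  0010  (2)
  0110  (6)
  ----
  1011  (11)
The nim-sum is 11 ≠ 0, so this is an N-position: the player to move can win; Arjun has a winning move.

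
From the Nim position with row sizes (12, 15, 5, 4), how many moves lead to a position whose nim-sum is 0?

Nim-sum: 12 ⊕ 15 ⊕ 5 ⊕ 4 = 2.
The overall nim-sum is X = 2. A row of size p has a winning move iff p XOR X < p (reduce it to p XOR X).
  12: 12 XOR 2 = 14 ≥ 12 — no move.
  15: 15 XOR 2 = 13 < 15 — winning move (to 13).
  5: 5 XOR 2 = 7 ≥ 5 — no move.
  4: 4 XOR 2 = 6 ≥ 4 — no move.
That gives 1 winning move.

1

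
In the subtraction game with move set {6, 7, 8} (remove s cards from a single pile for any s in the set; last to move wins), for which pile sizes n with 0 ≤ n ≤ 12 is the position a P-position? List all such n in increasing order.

Build the Grundy sequence with g(k) = mex{g(k−s) : s ∈ {6, 7, 8}, s ≤ k}:
g(0) = mex{} = 0
g(1) = mex{} = 0
g(2) = mex{} = 0
g(3) = mex{} = 0
g(4) = mex{} = 0
g(5) = mex{} = 0
g(6) = mex{0} = 1
g(7) = mex{0} = 1
g(8) = mex{0} = 1
g(9) = mex{0} = 1
g(10) = mex{0} = 1
g(11) = mex{0} = 1
g(12) = mex{0,1} = 2
The P-positions (g = 0) in 0..12 are 0, 1, 2, 3, 4, 5.

0, 1, 2, 3, 4, 5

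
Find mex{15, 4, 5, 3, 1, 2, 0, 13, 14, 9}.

6

The values 0, 1, 2, 3, 4, 5 are all present; 6 is the first non-negative integer missing from the set.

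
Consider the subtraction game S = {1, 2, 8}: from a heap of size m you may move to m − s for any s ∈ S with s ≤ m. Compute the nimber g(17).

2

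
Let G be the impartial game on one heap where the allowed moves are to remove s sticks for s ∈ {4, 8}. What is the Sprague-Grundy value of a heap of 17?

Compute g(0), g(1), … for moves {4, 8}:
k:     0  1  2  3  4  5  6  7  8  9 10 11 12 13 14 15 16 17
g(k):  0  0  0  0  1  1  1  1  2  2  2  2  0  0  0  0  1  1
So g(17) = 1.

1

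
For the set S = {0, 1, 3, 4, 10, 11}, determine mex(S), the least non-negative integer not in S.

The values 0, 1 are all present; 2 is the first non-negative integer missing from the set.

2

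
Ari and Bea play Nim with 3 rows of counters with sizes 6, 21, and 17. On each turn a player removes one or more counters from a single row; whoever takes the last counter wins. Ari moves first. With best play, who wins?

Nim-sum: 6 ⊕ 21 ⊕ 17 = 2.
The nim-sum is 2 ≠ 0, so this is an N-position: the player to move can win; Ari has a winning move.

Ari wins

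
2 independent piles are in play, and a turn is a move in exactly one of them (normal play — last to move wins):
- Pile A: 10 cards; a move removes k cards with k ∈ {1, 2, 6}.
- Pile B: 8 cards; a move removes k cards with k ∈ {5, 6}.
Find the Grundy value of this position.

1

For pile A, compute g(0), g(1), … with moves {1, 2, 6}:
k:     0  1  2  3  4  5  6  7  8  9 10
g(k):  0  1  2  0  1  2  3  0  1  2  0
So g(10) = 0.
Grundy values for pile B (subtraction set {5, 6}):
g(0) = mex{} = 0
g(1) = mex{} = 0
g(2) = mex{} = 0
g(3) = mex{} = 0
g(4) = mex{} = 0
g(5) = mex{0} = 1
g(6) = mex{0} = 1
g(7) = mex{0} = 1
g(8) = mex{0} = 1
So g(8) = 1.
By the Sprague-Grundy theorem, the Grundy value of a sum of independent games is the XOR of the component values.
Combined value = 0 XOR 1 = 1.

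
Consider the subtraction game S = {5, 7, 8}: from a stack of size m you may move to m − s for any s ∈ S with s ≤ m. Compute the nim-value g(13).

0

Grundy values for subtraction set {5, 7, 8}:
g(0) = mex{} = 0
g(1) = mex{} = 0
g(2) = mex{} = 0
g(3) = mex{} = 0
g(4) = mex{} = 0
g(5) = mex{0} = 1
g(6) = mex{0} = 1
g(7) = mex{0} = 1
g(8) = mex{0} = 1
g(9) = mex{0} = 1
g(10) = mex{0,1} = 2
g(11) = mex{0,1} = 2
g(12) = mex{0,1} = 2
g(13) = mex{1} = 0
So g(13) = 0.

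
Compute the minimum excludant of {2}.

0 is not in the set, so the mex is 0.

0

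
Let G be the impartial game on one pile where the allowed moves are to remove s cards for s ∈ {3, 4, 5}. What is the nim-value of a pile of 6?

2

Compute g(0), g(1), … for moves {3, 4, 5}:
g(0) = mex{} = 0
g(1) = mex{} = 0
g(2) = mex{} = 0
g(3) = mex{0} = 1
g(4) = mex{0} = 1
g(5) = mex{0} = 1
g(6) = mex{0,1} = 2
So g(6) = 2.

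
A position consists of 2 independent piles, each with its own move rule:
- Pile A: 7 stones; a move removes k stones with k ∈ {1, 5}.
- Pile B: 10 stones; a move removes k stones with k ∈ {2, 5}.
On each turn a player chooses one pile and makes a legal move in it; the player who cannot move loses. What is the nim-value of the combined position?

Grundy values for pile A (subtraction set {1, 5}):
g(0) = mex{} = 0
g(1) = mex{0} = 1
g(2) = mex{1} = 0
g(3) = mex{0} = 1
g(4) = mex{1} = 0
g(5) = mex{0} = 1
g(6) = mex{1} = 0
g(7) = mex{0} = 1
So g(7) = 1.
Build the Grundy sequence for pile B with g(k) = mex{g(k−s) : s ∈ {2, 5}, s ≤ k}:
k:     0  1  2  3  4  5  6  7  8  9 10
g(k):  0  0  1  1  0  2  1  0  0  1  1
So g(10) = 1.
By the Sprague-Grundy theorem, the Grundy value of a sum of independent games is the XOR of the component values.
Combined value = 1 ⊕ 1 = 0.

0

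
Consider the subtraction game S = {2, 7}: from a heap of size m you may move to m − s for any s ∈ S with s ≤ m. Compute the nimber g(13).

0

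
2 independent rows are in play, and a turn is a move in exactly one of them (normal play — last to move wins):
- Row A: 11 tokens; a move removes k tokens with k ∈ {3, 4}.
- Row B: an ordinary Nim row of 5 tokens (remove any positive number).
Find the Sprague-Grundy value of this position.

For row A, compute g(0), g(1), … with moves {3, 4}:
k:     0  1  2  3  4  5  6  7  8  9 10 11
g(k):  0  0  0  1  1  1  2  0  0  0  1  1
So g(11) = 1.
Row B is a plain Nim row of size 5, so its Grundy value is 5.
The value of a disjunctive sum is the nim-sum of the parts.
Combined value = 1 ⊕ 5 = 4.

4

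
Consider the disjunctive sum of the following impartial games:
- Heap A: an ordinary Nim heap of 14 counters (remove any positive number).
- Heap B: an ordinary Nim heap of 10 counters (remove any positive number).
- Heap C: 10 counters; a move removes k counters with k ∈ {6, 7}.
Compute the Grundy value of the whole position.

5

Heap A is a plain Nim heap of size 14, so its Grundy value is 14.
Heap B is a plain Nim heap of size 10, so its Grundy value is 10.
Grundy values for heap C (subtraction set {6, 7}):
g(0) = mex{} = 0
g(1) = mex{} = 0
g(2) = mex{} = 0
g(3) = mex{} = 0
g(4) = mex{} = 0
g(5) = mex{} = 0
g(6) = mex{0} = 1
g(7) = mex{0} = 1
g(8) = mex{0} = 1
g(9) = mex{0} = 1
g(10) = mex{0} = 1
So g(10) = 1.
By the Sprague-Grundy theorem, the Grundy value of a sum of independent games is the XOR of the component values.
Combined value = 14 XOR 10 XOR 1 = 5.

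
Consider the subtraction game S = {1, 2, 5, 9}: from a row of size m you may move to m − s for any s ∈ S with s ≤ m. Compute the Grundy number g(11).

Grundy values for subtraction set {1, 2, 5, 9}:
g(0) = mex{} = 0
g(1) = mex{0} = 1
g(2) = mex{0,1} = 2
g(3) = mex{1,2} = 0
g(4) = mex{0,2} = 1
g(5) = mex{0,1} = 2
g(6) = mex{1,2} = 0
g(7) = mex{0,2} = 1
g(8) = mex{0,1} = 2
g(9) = mex{0,1,2} = 3
g(10) = mex{1,2,3} = 0
g(11) = mex{0,2,3} = 1
So g(11) = 1.

1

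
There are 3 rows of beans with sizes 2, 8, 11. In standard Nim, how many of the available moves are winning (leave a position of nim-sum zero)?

1

Compute the nim-sum pairwise:
2 XOR 8 = 10
10 XOR 11 = 1
The overall nim-sum is X = 1. A row of size p has a winning move iff p XOR X < p (reduce it to p XOR X).
  2: 2 XOR 1 = 3 ≥ 2 — no move.
  8: 8 XOR 1 = 9 ≥ 8 — no move.
  11: 11 XOR 1 = 10 < 11 — winning move (to 10).
That gives 1 winning move.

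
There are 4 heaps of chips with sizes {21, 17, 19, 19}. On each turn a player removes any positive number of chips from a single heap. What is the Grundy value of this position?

4

Compute the nim-sum pairwise:
21 ^ 17 = 4
4 ^ 19 = 23
23 ^ 19 = 4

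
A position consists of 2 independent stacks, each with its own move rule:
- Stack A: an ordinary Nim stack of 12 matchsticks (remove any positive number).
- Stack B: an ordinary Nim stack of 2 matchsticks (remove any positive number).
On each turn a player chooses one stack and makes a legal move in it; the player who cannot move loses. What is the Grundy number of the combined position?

14

Stack A is a plain Nim stack of size 12, so its Grundy value is 12.
Stack B is a plain Nim stack of size 2, so its Grundy value is 2.
By the Sprague-Grundy theorem, the Grundy value of a sum of independent games is the XOR of the component values.
Combined value = 12 XOR 2 = 14.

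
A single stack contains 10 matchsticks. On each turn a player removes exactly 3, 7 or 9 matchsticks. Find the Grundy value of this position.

3

Compute g(0), g(1), … for moves {3, 7, 9}:
k:     0  1  2  3  4  5  6  7  8  9 10
g(k):  0  0  0  1  1  1  0  2  2  1  3
So g(10) = 3.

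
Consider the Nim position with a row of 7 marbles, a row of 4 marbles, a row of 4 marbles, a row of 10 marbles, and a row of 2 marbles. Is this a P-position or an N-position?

N-position

Write each in binary and XOR column by column:
  0111  (7)
  0100  (4)
  0100  (4)
  1010  (10)
  0010  (2)
  ----
  1111  (15)
The nim-sum is 15 ≠ 0, so this is an N-position: the player to move can win.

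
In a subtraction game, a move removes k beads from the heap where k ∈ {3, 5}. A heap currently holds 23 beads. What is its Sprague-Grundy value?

2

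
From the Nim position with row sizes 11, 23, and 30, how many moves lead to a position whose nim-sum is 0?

Compute the nim-sum pairwise:
11 ⊕ 23 = 28
28 ⊕ 30 = 2
The overall nim-sum is X = 2. A row of size p has a winning move iff p XOR X < p (reduce it to p XOR X).
  11: 11 XOR 2 = 9 < 11 — winning move (to 9).
  23: 23 XOR 2 = 21 < 23 — winning move (to 21).
  30: 30 XOR 2 = 28 < 30 — winning move (to 28).
That gives 3 winning moves.

3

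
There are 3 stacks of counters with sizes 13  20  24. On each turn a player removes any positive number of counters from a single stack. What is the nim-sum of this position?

Write each in binary and XOR column by column:
  01101  (13)
  10100  (20)
  11000  (24)
  -----
  00001  (1)

1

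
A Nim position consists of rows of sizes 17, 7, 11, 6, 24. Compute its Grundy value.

3

Nim-sum: 17 ⊕ 7 ⊕ 11 ⊕ 6 ⊕ 24 = 3.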